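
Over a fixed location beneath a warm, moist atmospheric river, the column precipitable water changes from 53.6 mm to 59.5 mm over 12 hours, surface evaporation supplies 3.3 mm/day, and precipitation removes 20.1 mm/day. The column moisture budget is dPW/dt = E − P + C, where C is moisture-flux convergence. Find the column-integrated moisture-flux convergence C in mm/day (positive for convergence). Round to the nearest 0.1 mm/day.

dPW/dt = (59.5 − 53.6) mm / (12/24 day) = +11.800 mm/day.
C = dPW/dt − E + P = (+11.800) − 3.3 + 20.1 = 28.6 mm/day.

C ≈ 28.6 mm/day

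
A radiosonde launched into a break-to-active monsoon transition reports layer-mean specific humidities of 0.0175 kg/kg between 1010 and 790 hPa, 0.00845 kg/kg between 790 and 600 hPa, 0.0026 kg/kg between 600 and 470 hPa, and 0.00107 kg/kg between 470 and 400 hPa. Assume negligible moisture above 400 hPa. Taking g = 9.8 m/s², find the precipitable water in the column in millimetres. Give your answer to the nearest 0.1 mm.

PW ≈ 59.9 mm

Precipitable water is the column-integrated vapour mass per unit area: PW = (1/g) Σ q̄ Δp, with q in kg/kg and Δp in Pa (1 kg/m² of water = 1 mm).
Layer 1010–790 hPa: Δp = 220 hPa = 22000 Pa, q̄ = 0.0175 kg/kg → 0.0175 × 22000 / 9.8 = 39.29 mm
Layer 790–600 hPa: Δp = 190 hPa = 19000 Pa, q̄ = 0.00845 kg/kg → 0.00845 × 19000 / 9.8 = 16.38 mm
Layer 600–470 hPa: Δp = 130 hPa = 13000 Pa, q̄ = 0.0026 kg/kg → 0.0026 × 13000 / 9.8 = 3.45 mm
Layer 470–400 hPa: Δp = 70 hPa = 7000 Pa, q̄ = 0.00107 kg/kg → 0.00107 × 7000 / 9.8 = 0.76 mm
PW = 39.29 + 16.38 + 3.45 + 0.76 = 59.88 ≈ 59.9 mm.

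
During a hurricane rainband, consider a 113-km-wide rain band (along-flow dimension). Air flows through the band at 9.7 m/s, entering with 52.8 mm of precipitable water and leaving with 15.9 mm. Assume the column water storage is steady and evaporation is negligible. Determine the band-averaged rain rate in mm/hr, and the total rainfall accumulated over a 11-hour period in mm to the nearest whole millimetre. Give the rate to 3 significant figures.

R ≈ 11.4 mm/hr; total ≈ 125 mm

Column moisture flux per unit crosswind length is F = V × PW.
Inflow: F_in = 9.7 × 52.8 = 512.16 mm·m/s
Outflow: F_out = 9.7 × 15.9 = 154.23 mm·m/s
Steady-state rate R = (F_in − F_out)/L = (512.16 − 154.23) / 113000 m = 3.168e-03 mm/s.
R = 3.168e-03 × 3600 = 11.4 mm/hr.
Over 11 h: total = 11.4 × 11 = 125.4 ≈ 125 mm.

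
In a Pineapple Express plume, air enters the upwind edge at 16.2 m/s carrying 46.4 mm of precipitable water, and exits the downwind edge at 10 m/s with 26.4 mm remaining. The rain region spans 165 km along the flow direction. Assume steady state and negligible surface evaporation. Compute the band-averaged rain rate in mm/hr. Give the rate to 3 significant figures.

Column moisture flux per unit crosswind length is F = V × PW.
Inflow: F_in = 16.2 × 46.4 = 751.68 mm·m/s
Outflow: F_out = 10 × 26.4 = 264 mm·m/s
Steady-state rate R = (F_in − F_out)/L = (751.68 − 264) / 165000 m = 2.956e-03 mm/s.
R = 2.956e-03 × 3600 = 10.6 mm/hr.

R ≈ 10.6 mm/hr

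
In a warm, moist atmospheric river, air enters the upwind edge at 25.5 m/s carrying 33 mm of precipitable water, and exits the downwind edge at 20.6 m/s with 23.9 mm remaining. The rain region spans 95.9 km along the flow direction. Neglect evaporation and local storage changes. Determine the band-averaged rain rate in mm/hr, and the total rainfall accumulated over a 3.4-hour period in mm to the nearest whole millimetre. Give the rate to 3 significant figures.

Column moisture flux per unit crosswind length is F = V × PW.
Inflow: F_in = 25.5 × 33 = 841.5 mm·m/s
Outflow: F_out = 20.6 × 23.9 = 492.34 mm·m/s
Steady-state rate R = (F_in − F_out)/L = (841.5 − 492.34) / 95900 m = 3.641e-03 mm/s.
R = 3.641e-03 × 3600 = 13.1 mm/hr.
Over 3.4 h: total = 13.1 × 3.4 = 44.54 ≈ 45 mm.

R ≈ 13.1 mm/hr; total ≈ 45 mm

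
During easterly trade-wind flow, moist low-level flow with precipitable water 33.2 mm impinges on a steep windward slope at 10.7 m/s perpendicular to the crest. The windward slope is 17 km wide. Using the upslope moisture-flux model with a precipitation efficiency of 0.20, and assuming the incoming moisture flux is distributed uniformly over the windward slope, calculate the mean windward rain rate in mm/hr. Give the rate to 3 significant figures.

R ≈ 15.0 mm/hr

Incoming column moisture flux per unit ridge length: F = V × PW = 10.7 × 33.2 = 355.24 mm·m/s.
Spread over the 17 km slope with efficiency ε = 0.20: R = ε·F/W = 0.20 × 355.24 / 17000 m = 4.179e-03 mm/s.
R = 4.179e-03 × 3600 = 15.0 mm/hr.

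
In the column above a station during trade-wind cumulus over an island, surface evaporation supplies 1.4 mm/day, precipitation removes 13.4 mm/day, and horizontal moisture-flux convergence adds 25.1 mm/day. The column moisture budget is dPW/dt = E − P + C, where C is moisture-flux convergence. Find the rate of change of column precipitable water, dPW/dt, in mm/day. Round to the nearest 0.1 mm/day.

dPW/dt ≈ 13.1 mm/day

dPW/dt = E − P + C = 1.4 − 13.4 + (25.1) = 13.1 mm/day.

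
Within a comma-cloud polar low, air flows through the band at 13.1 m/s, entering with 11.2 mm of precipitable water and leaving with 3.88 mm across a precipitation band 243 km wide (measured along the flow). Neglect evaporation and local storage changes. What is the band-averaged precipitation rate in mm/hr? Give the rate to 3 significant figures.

Column moisture flux per unit crosswind length is F = V × PW.
Inflow: F_in = 13.1 × 11.2 = 146.72 mm·m/s
Outflow: F_out = 13.1 × 3.88 = 50.828 mm·m/s
Steady-state rate R = (F_in − F_out)/L = (146.72 − 50.828) / 243000 m = 3.946e-04 mm/s.
R = 3.946e-04 × 3600 = 1.42 mm/hr.

R ≈ 1.42 mm/hr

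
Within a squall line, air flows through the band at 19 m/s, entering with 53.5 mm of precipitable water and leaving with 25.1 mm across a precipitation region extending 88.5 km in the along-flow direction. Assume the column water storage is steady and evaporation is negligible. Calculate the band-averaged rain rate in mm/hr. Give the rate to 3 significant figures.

Column moisture flux per unit crosswind length is F = V × PW.
Inflow: F_in = 19 × 53.5 = 1016.5 mm·m/s
Outflow: F_out = 19 × 25.1 = 476.9 mm·m/s
Steady-state rate R = (F_in − F_out)/L = (1016.5 − 476.9) / 88500 m = 6.097e-03 mm/s.
R = 6.097e-03 × 3600 = 21.9 mm/hr.

R ≈ 21.9 mm/hr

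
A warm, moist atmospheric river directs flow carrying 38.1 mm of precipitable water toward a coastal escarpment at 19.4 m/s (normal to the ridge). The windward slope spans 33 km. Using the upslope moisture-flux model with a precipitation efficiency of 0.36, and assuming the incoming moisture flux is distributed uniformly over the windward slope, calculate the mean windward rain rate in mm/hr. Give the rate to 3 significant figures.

Incoming column moisture flux per unit ridge length: F = V × PW = 19.4 × 38.1 = 739.14 mm·m/s.
Spread over the 33 km slope with efficiency ε = 0.36: R = ε·F/W = 0.36 × 739.14 / 33000 m = 8.063e-03 mm/s.
R = 8.063e-03 × 3600 = 29.0 mm/hr.

R ≈ 29.0 mm/hr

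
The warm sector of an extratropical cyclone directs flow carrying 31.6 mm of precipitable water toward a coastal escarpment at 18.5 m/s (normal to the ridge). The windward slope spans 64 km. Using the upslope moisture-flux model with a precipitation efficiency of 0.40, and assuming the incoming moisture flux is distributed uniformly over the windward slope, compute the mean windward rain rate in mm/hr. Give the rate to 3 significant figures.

Incoming column moisture flux per unit ridge length: F = V × PW = 18.5 × 31.6 = 584.6 mm·m/s.
Spread over the 64 km slope with efficiency ε = 0.40: R = ε·F/W = 0.40 × 584.6 / 64000 m = 3.654e-03 mm/s.
R = 3.654e-03 × 3600 = 13.2 mm/hr.

R ≈ 13.2 mm/hr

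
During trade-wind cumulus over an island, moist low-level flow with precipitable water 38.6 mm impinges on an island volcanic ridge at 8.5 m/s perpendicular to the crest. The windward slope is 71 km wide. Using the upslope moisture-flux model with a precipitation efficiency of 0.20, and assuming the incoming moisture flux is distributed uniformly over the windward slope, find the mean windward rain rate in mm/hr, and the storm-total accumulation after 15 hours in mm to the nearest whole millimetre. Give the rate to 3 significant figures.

Incoming column moisture flux per unit ridge length: F = V × PW = 8.5 × 38.6 = 328.1 mm·m/s.
Spread over the 71 km slope with efficiency ε = 0.20: R = ε·F/W = 0.20 × 328.1 / 71000 m = 9.242e-04 mm/s.
R = 9.242e-04 × 3600 = 3.33 mm/hr.
Over 15 h: total = 3.33 × 15 = 49.95 ≈ 50 mm.

R ≈ 3.33 mm/hr; total ≈ 50 mm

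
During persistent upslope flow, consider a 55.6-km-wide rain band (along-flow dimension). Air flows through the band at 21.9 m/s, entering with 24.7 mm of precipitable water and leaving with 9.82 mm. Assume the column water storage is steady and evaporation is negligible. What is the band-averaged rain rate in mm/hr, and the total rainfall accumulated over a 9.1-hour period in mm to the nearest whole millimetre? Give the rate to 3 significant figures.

R ≈ 21.1 mm/hr; total ≈ 192 mm

Column moisture flux per unit crosswind length is F = V × PW.
Inflow: F_in = 21.9 × 24.7 = 540.93 mm·m/s
Outflow: F_out = 21.9 × 9.82 = 215.058 mm·m/s
Steady-state rate R = (F_in − F_out)/L = (540.93 − 215.058) / 55600 m = 5.861e-03 mm/s.
R = 5.861e-03 × 3600 = 21.1 mm/hr.
Over 9.1 h: total = 21.1 × 9.1 = 192.01 ≈ 192 mm.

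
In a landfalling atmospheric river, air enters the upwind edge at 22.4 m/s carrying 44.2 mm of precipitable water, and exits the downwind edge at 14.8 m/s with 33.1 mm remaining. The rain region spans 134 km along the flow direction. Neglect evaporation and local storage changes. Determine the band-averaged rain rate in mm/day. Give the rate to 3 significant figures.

R ≈ 323 mm/day

Column moisture flux per unit crosswind length is F = V × PW.
Inflow: F_in = 22.4 × 44.2 = 990.08 mm·m/s
Outflow: F_out = 14.8 × 33.1 = 489.88 mm·m/s
Steady-state rate R = (F_in − F_out)/L = (990.08 − 489.88) / 134000 m = 3.733e-03 mm/s.
R = 3.733e-03 × 3600 × 24 = 323 mm/day.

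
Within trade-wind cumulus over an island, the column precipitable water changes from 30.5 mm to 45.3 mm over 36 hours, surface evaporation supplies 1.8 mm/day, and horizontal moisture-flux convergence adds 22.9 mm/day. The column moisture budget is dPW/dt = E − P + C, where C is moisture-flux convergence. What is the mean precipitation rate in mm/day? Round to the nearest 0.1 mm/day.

dPW/dt = (45.3 − 30.5) mm / (36/24 day) = +9.867 mm/day.
P = E + C − dPW/dt = 1.8 + (22.9) − (+9.867) = 14.8 mm/day.

P ≈ 14.8 mm/day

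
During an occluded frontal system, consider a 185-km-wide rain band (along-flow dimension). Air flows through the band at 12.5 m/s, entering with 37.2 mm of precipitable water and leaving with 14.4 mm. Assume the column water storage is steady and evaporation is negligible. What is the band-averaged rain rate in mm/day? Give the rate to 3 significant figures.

R ≈ 133 mm/day

Column moisture flux per unit crosswind length is F = V × PW.
Inflow: F_in = 12.5 × 37.2 = 465 mm·m/s
Outflow: F_out = 12.5 × 14.4 = 180 mm·m/s
Steady-state rate R = (F_in − F_out)/L = (465 − 180) / 185000 m = 1.541e-03 mm/s.
R = 1.541e-03 × 3600 × 24 = 133 mm/day.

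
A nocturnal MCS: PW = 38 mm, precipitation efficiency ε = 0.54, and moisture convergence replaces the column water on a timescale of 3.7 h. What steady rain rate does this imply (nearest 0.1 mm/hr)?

R ≈ 5.5 mm/hr

Each overturning extracts ε × PW = 0.54 × 38 = 20.52 mm.
Rate = ε·PW / τ = 20.52 / 3.7 h = 5.5 mm/hr.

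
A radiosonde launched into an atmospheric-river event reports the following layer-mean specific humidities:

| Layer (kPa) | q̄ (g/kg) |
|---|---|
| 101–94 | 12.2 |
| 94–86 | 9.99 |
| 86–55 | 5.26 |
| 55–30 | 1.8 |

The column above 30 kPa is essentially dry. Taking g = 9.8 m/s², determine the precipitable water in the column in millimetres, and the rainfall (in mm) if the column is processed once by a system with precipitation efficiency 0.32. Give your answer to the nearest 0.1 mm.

PW ≈ 38.1 mm; rainfall ≈ 12.2 mm

Precipitable water is the column-integrated vapour mass per unit area: PW = (1/g) Σ q̄ Δp, with q in kg/kg and Δp in Pa (1 kg/m² of water = 1 mm).
Layer 101–94 kPa: Δp = 70 hPa = 7000 Pa, q̄ = 0.0122 kg/kg → 0.0122 × 7000 / 9.8 = 8.71 mm
Layer 94–86 kPa: Δp = 80 hPa = 8000 Pa, q̄ = 0.00999 kg/kg → 0.00999 × 8000 / 9.8 = 8.16 mm
Layer 86–55 kPa: Δp = 310 hPa = 31000 Pa, q̄ = 0.00526 kg/kg → 0.00526 × 31000 / 9.8 = 16.64 mm
Layer 55–30 kPa: Δp = 250 hPa = 25000 Pa, q̄ = 0.0018 kg/kg → 0.0018 × 25000 / 9.8 = 4.59 mm
PW = 8.71 + 8.16 + 16.64 + 4.59 = 38.10 ≈ 38.1 mm.
Rainfall = ε × PW = 0.32 × 38.1 = 12.2 mm.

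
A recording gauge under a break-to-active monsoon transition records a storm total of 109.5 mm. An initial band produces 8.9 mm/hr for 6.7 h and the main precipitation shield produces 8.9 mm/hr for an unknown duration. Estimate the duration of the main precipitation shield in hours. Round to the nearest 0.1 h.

Known phases: 8.9 × 6.7 = 59.63 mm.
Remaining depth = 109.5 − 59.63 = 49.87 mm.
Duration = 49.87 / 8.9 = 5.6 h.

duration ≈ 5.6 h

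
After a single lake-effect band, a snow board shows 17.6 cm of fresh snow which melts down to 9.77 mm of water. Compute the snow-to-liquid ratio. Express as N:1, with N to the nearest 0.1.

Ratio = snow depth / SWE = 176 mm / 9.77 mm = 18.0, i.e. 18.0:1.

ratio ≈ 18.0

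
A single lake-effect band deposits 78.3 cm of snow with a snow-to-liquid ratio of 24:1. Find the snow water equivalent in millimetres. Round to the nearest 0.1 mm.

SWE = snow depth / ratio = 78.3 cm / 24 = 3.262 cm = 32.6 mm.

SWE ≈ 32.6 mm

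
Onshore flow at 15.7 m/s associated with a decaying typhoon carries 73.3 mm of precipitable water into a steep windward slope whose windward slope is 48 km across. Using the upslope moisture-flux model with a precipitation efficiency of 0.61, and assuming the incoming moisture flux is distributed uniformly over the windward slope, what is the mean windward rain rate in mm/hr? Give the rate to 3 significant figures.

R ≈ 52.6 mm/hr

Incoming column moisture flux per unit ridge length: F = V × PW = 15.7 × 73.3 = 1150.81 mm·m/s.
Spread over the 48 km slope with efficiency ε = 0.61: R = ε·F/W = 0.61 × 1150.81 / 48000 m = 1.462e-02 mm/s.
R = 1.462e-02 × 3600 = 52.6 mm/hr.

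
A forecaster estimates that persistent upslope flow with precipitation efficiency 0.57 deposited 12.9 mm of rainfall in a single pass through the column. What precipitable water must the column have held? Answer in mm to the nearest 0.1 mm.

PW = rainfall / ε = 12.9 / 0.57 = 22.6 mm.

PW ≈ 22.6 mm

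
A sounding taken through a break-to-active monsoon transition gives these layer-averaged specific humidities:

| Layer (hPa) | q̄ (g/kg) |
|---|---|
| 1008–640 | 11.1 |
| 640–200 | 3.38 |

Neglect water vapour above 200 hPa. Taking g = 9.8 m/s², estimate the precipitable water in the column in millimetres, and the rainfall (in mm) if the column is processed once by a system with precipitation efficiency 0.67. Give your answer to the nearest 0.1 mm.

Precipitable water is the column-integrated vapour mass per unit area: PW = (1/g) Σ q̄ Δp, with q in kg/kg and Δp in Pa (1 kg/m² of water = 1 mm).
Layer 1008–640 hPa: Δp = 368 hPa = 36800 Pa, q̄ = 0.0111 kg/kg → 0.0111 × 36800 / 9.8 = 41.68 mm
Layer 640–200 hPa: Δp = 440 hPa = 44000 Pa, q̄ = 0.00338 kg/kg → 0.00338 × 44000 / 9.8 = 15.18 mm
PW = 41.68 + 15.18 = 56.86 ≈ 56.9 mm.
Rainfall = ε × PW = 0.67 × 56.9 = 38.1 mm.

PW ≈ 56.9 mm; rainfall ≈ 38.1 mm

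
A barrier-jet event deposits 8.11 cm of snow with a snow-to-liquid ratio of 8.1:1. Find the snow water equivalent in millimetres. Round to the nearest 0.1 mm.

SWE = snow depth / ratio = 8.11 cm / 8.1 = 1.001 cm = 10.0 mm.

SWE ≈ 10.0 mm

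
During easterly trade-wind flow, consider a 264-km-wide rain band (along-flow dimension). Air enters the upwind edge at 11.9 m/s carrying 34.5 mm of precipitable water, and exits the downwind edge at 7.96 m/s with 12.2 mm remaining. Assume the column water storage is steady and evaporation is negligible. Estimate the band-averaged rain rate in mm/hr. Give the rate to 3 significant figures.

Column moisture flux per unit crosswind length is F = V × PW.
Inflow: F_in = 11.9 × 34.5 = 410.55 mm·m/s
Outflow: F_out = 7.96 × 12.2 = 97.112 mm·m/s
Steady-state rate R = (F_in − F_out)/L = (410.55 − 97.112) / 264000 m = 1.187e-03 mm/s.
R = 1.187e-03 × 3600 = 4.27 mm/hr.

R ≈ 4.27 mm/hr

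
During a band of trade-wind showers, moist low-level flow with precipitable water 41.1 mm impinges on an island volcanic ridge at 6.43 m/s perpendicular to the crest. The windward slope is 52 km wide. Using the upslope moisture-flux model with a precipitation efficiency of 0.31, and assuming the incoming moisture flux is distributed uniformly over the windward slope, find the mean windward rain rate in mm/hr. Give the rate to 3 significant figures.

Incoming column moisture flux per unit ridge length: F = V × PW = 6.43 × 41.1 = 264.273 mm·m/s.
Spread over the 52 km slope with efficiency ε = 0.31: R = ε·F/W = 0.31 × 264.273 / 52000 m = 1.575e-03 mm/s.
R = 1.575e-03 × 3600 = 5.67 mm/hr.

R ≈ 5.67 mm/hr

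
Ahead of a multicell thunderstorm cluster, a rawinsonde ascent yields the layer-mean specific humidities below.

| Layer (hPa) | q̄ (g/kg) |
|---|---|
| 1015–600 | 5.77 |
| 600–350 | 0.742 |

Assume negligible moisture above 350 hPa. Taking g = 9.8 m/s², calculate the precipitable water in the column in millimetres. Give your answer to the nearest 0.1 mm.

Precipitable water is the column-integrated vapour mass per unit area: PW = (1/g) Σ q̄ Δp, with q in kg/kg and Δp in Pa (1 kg/m² of water = 1 mm).
Layer 1015–600 hPa: Δp = 415 hPa = 41500 Pa, q̄ = 0.00577 kg/kg → 0.00577 × 41500 / 9.8 = 24.43 mm
Layer 600–350 hPa: Δp = 250 hPa = 25000 Pa, q̄ = 0.000742 kg/kg → 0.000742 × 25000 / 9.8 = 1.89 mm
PW = 24.43 + 1.89 = 26.32 ≈ 26.3 mm.

PW ≈ 26.3 mm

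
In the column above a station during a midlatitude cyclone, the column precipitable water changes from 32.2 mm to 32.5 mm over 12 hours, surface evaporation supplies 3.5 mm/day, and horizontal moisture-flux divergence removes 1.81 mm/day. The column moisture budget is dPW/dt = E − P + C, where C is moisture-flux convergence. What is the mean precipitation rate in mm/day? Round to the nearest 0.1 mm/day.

dPW/dt = (32.5 − 32.2) mm / (12/24 day) = +0.600 mm/day.
P = E + C − dPW/dt = 3.5 + (-1.81) − (+0.600) = 1.1 mm/day.

P ≈ 1.1 mm/day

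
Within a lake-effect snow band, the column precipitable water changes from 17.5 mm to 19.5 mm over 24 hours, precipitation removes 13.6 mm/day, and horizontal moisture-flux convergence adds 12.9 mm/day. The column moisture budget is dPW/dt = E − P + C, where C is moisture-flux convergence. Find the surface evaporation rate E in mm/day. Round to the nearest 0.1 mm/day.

dPW/dt = (19.5 − 17.5) mm / (24/24 day) = +2.000 mm/day.
E = dPW/dt + P − C = (+2.000) + 13.6 − (12.9) = 2.7 mm/day.

E ≈ 2.7 mm/day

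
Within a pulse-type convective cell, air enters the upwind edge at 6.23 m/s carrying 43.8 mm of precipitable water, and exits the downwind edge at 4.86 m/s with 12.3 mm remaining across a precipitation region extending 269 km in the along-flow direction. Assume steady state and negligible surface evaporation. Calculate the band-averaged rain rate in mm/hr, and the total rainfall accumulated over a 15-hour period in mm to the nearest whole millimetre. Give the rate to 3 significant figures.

R ≈ 2.85 mm/hr; total ≈ 43 mm

Column moisture flux per unit crosswind length is F = V × PW.
Inflow: F_in = 6.23 × 43.8 = 272.874 mm·m/s
Outflow: F_out = 4.86 × 12.3 = 59.778 mm·m/s
Steady-state rate R = (F_in − F_out)/L = (272.874 − 59.778) / 269000 m = 7.922e-04 mm/s.
R = 7.922e-04 × 3600 = 2.85 mm/hr.
Over 15 h: total = 2.85 × 15 = 42.75 ≈ 43 mm.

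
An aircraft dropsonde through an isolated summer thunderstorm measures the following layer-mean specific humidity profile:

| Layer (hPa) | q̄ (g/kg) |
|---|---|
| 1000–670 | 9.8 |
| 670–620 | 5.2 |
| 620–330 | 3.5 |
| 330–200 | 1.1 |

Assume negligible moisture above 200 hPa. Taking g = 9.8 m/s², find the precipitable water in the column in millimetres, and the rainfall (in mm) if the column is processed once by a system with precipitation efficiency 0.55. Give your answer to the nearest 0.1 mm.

PW ≈ 47.5 mm; rainfall ≈ 26.1 mm

Precipitable water is the column-integrated vapour mass per unit area: PW = (1/g) Σ q̄ Δp, with q in kg/kg and Δp in Pa (1 kg/m² of water = 1 mm).
Layer 1000–670 hPa: Δp = 330 hPa = 33000 Pa, q̄ = 0.0098 kg/kg → 0.0098 × 33000 / 9.8 = 33.00 mm
Layer 670–620 hPa: Δp = 50 hPa = 5000 Pa, q̄ = 0.0052 kg/kg → 0.0052 × 5000 / 9.8 = 2.65 mm
Layer 620–330 hPa: Δp = 290 hPa = 29000 Pa, q̄ = 0.0035 kg/kg → 0.0035 × 29000 / 9.8 = 10.36 mm
Layer 330–200 hPa: Δp = 130 hPa = 13000 Pa, q̄ = 0.0011 kg/kg → 0.0011 × 13000 / 9.8 = 1.46 mm
PW = 33.00 + 2.65 + 10.36 + 1.46 = 47.47 ≈ 47.5 mm.
Rainfall = ε × PW = 0.55 × 47.5 = 26.1 mm.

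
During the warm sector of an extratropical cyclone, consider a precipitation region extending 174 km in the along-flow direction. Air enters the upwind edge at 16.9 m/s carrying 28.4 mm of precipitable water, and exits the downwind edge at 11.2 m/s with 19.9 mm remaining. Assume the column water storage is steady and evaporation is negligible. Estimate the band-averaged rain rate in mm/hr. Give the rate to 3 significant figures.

R ≈ 5.32 mm/hr

Column moisture flux per unit crosswind length is F = V × PW.
Inflow: F_in = 16.9 × 28.4 = 479.96 mm·m/s
Outflow: F_out = 11.2 × 19.9 = 222.88 mm·m/s
Steady-state rate R = (F_in − F_out)/L = (479.96 − 222.88) / 174000 m = 1.477e-03 mm/s.
R = 1.477e-03 × 3600 = 5.32 mm/hr.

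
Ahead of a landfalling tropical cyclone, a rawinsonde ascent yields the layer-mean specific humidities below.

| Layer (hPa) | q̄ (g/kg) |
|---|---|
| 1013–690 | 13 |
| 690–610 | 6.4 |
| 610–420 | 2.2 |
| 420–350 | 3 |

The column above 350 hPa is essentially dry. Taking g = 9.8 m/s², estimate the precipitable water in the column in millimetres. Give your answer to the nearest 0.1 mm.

Precipitable water is the column-integrated vapour mass per unit area: PW = (1/g) Σ q̄ Δp, with q in kg/kg and Δp in Pa (1 kg/m² of water = 1 mm).
Layer 1013–690 hPa: Δp = 323 hPa = 32300 Pa, q̄ = 0.013 kg/kg → 0.013 × 32300 / 9.8 = 42.85 mm
Layer 690–610 hPa: Δp = 80 hPa = 8000 Pa, q̄ = 0.0064 kg/kg → 0.0064 × 8000 / 9.8 = 5.22 mm
Layer 610–420 hPa: Δp = 190 hPa = 19000 Pa, q̄ = 0.0022 kg/kg → 0.0022 × 19000 / 9.8 = 4.27 mm
Layer 420–350 hPa: Δp = 70 hPa = 7000 Pa, q̄ = 0.003 kg/kg → 0.003 × 7000 / 9.8 = 2.14 mm
PW = 42.85 + 5.22 + 4.27 + 2.14 = 54.48 ≈ 54.5 mm.

PW ≈ 54.5 mm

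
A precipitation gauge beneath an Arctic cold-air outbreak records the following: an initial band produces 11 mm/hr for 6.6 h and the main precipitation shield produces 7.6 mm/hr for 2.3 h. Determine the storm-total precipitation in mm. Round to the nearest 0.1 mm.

Total = Σ Rᵢ Δtᵢ = 11 × 6.6 + 7.6 × 2.3
      = 72.6 + 17.48 = 90.1 mm.

total ≈ 90.1 mm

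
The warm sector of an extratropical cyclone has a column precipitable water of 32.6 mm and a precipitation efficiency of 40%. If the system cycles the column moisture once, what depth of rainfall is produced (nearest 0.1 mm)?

rainfall ≈ 13.0 mm

Rainfall = ε × PW = 0.40 × 32.6 = 13.0 mm.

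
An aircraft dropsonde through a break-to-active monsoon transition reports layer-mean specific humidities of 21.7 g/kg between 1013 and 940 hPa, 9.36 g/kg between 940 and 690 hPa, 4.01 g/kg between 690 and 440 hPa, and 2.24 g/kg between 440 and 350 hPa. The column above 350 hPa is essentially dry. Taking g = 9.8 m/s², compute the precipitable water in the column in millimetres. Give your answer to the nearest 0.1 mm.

PW ≈ 52.3 mm

Precipitable water is the column-integrated vapour mass per unit area: PW = (1/g) Σ q̄ Δp, with q in kg/kg and Δp in Pa (1 kg/m² of water = 1 mm).
Layer 1013–940 hPa: Δp = 73 hPa = 7300 Pa, q̄ = 0.0217 kg/kg → 0.0217 × 7300 / 9.8 = 16.16 mm
Layer 940–690 hPa: Δp = 250 hPa = 25000 Pa, q̄ = 0.00936 kg/kg → 0.00936 × 25000 / 9.8 = 23.88 mm
Layer 690–440 hPa: Δp = 250 hPa = 25000 Pa, q̄ = 0.00401 kg/kg → 0.00401 × 25000 / 9.8 = 10.23 mm
Layer 440–350 hPa: Δp = 90 hPa = 9000 Pa, q̄ = 0.00224 kg/kg → 0.00224 × 9000 / 9.8 = 2.06 mm
PW = 16.16 + 23.88 + 10.23 + 2.06 = 52.33 ≈ 52.3 mm.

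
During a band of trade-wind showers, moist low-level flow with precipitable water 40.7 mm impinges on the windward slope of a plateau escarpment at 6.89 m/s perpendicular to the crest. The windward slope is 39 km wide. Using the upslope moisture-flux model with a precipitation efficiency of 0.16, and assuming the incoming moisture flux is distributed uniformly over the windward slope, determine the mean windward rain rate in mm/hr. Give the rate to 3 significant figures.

R ≈ 4.14 mm/hr

Incoming column moisture flux per unit ridge length: F = V × PW = 6.89 × 40.7 = 280.423 mm·m/s.
Spread over the 39 km slope with efficiency ε = 0.16: R = ε·F/W = 0.16 × 280.423 / 39000 m = 1.150e-03 mm/s.
R = 1.150e-03 × 3600 = 4.14 mm/hr.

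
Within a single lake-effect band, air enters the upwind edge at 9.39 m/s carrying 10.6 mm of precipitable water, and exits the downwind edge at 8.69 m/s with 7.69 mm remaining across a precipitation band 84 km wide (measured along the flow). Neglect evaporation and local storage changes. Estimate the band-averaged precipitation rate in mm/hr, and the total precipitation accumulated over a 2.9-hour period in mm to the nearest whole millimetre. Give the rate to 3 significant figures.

Column moisture flux per unit crosswind length is F = V × PW.
Inflow: F_in = 9.39 × 10.6 = 99.534 mm·m/s
Outflow: F_out = 8.69 × 7.69 = 66.8261 mm·m/s
Steady-state rate R = (F_in − F_out)/L = (99.534 − 66.8261) / 84000 m = 3.894e-04 mm/s.
R = 3.894e-04 × 3600 = 1.40 mm/hr.
Over 2.9 h: total = 1.40 × 2.9 = 4.06 ≈ 4 mm.

R ≈ 1.40 mm/hr; total ≈ 4 mm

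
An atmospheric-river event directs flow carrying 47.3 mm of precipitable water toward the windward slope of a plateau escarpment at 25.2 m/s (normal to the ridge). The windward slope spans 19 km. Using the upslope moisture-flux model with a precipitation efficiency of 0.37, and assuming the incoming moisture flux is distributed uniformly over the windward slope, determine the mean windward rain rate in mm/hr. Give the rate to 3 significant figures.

R ≈ 83.6 mm/hr

Incoming column moisture flux per unit ridge length: F = V × PW = 25.2 × 47.3 = 1191.96 mm·m/s.
Spread over the 19 km slope with efficiency ε = 0.37: R = ε·F/W = 0.37 × 1191.96 / 19000 m = 2.321e-02 mm/s.
R = 2.321e-02 × 3600 = 83.6 mm/hr.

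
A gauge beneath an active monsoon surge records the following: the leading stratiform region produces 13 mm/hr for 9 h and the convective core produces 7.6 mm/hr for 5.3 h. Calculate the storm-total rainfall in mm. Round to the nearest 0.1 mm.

Total = Σ Rᵢ Δtᵢ = 13 × 9 + 7.6 × 5.3
      = 117 + 40.28 = 157.3 mm.

total ≈ 157.3 mm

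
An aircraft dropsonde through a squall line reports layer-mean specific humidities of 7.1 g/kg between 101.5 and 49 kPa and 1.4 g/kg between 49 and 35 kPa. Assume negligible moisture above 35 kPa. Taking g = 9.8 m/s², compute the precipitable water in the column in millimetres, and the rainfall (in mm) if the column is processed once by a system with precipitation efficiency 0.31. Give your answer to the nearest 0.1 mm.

PW ≈ 40.0 mm; rainfall ≈ 12.4 mm

Precipitable water is the column-integrated vapour mass per unit area: PW = (1/g) Σ q̄ Δp, with q in kg/kg and Δp in Pa (1 kg/m² of water = 1 mm).
Layer 101.5–49 kPa: Δp = 525 hPa = 52500 Pa, q̄ = 0.0071 kg/kg → 0.0071 × 52500 / 9.8 = 38.04 mm
Layer 49–35 kPa: Δp = 140 hPa = 14000 Pa, q̄ = 0.0014 kg/kg → 0.0014 × 14000 / 9.8 = 2.00 mm
PW = 38.04 + 2.00 = 40.04 ≈ 40.0 mm.
Rainfall = ε × PW = 0.31 × 40.0 = 12.4 mm.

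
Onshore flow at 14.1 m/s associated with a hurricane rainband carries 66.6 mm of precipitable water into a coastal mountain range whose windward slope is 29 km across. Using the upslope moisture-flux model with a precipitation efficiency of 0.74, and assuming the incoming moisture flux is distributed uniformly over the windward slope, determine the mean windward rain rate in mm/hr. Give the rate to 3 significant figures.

Incoming column moisture flux per unit ridge length: F = V × PW = 14.1 × 66.6 = 939.06 mm·m/s.
Spread over the 29 km slope with efficiency ε = 0.74: R = ε·F/W = 0.74 × 939.06 / 29000 m = 2.396e-02 mm/s.
R = 2.396e-02 × 3600 = 86.3 mm/hr.

R ≈ 86.3 mm/hr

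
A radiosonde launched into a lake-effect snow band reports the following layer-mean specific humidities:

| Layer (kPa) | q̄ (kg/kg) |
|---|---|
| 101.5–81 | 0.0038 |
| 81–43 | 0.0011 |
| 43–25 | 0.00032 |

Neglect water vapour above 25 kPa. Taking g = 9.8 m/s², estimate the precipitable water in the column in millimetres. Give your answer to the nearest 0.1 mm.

Precipitable water is the column-integrated vapour mass per unit area: PW = (1/g) Σ q̄ Δp, with q in kg/kg and Δp in Pa (1 kg/m² of water = 1 mm).
Layer 101.5–81 kPa: Δp = 205 hPa = 20500 Pa, q̄ = 0.0038 kg/kg → 0.0038 × 20500 / 9.8 = 7.95 mm
Layer 81–43 kPa: Δp = 380 hPa = 38000 Pa, q̄ = 0.0011 kg/kg → 0.0011 × 38000 / 9.8 = 4.27 mm
Layer 43–25 kPa: Δp = 180 hPa = 18000 Pa, q̄ = 0.00032 kg/kg → 0.00032 × 18000 / 9.8 = 0.59 mm
PW = 7.95 + 4.27 + 0.59 = 12.81 ≈ 12.8 mm.

PW ≈ 12.8 mm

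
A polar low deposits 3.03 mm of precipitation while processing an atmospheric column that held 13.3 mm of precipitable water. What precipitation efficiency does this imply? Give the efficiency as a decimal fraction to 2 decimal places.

ε = precipitation / PW = 3.03 / 13.3 = 0.23.

ε ≈ 0.23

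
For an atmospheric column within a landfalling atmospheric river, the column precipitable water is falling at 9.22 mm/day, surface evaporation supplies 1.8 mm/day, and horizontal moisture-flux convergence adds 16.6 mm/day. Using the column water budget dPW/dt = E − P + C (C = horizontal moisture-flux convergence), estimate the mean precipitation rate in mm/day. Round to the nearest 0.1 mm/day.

P ≈ 27.6 mm/day

dPW/dt = -9.22 mm/day.
P = E + C − dPW/dt = 1.8 + (16.6) − (-9.22) = 27.6 mm/day.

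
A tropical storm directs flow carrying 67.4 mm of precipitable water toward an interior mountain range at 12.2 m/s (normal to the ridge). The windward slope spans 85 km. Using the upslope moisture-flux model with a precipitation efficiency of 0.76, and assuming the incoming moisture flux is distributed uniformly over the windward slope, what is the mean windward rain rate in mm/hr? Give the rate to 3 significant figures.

R ≈ 26.5 mm/hr

Incoming column moisture flux per unit ridge length: F = V × PW = 12.2 × 67.4 = 822.28 mm·m/s.
Spread over the 85 km slope with efficiency ε = 0.76: R = ε·F/W = 0.76 × 822.28 / 85000 m = 7.352e-03 mm/s.
R = 7.352e-03 × 3600 = 26.5 mm/hr.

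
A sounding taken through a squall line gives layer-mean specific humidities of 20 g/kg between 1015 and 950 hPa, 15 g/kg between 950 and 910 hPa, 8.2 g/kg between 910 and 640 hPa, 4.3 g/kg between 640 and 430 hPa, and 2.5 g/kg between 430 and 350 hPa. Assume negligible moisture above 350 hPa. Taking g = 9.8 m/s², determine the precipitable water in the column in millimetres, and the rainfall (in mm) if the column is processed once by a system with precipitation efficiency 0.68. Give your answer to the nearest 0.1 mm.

Precipitable water is the column-integrated vapour mass per unit area: PW = (1/g) Σ q̄ Δp, with q in kg/kg and Δp in Pa (1 kg/m² of water = 1 mm).
Layer 1015–950 hPa: Δp = 65 hPa = 6500 Pa, q̄ = 0.02 kg/kg → 0.02 × 6500 / 9.8 = 13.27 mm
Layer 950–910 hPa: Δp = 40 hPa = 4000 Pa, q̄ = 0.015 kg/kg → 0.015 × 4000 / 9.8 = 6.12 mm
Layer 910–640 hPa: Δp = 270 hPa = 27000 Pa, q̄ = 0.0082 kg/kg → 0.0082 × 27000 / 9.8 = 22.59 mm
Layer 640–430 hPa: Δp = 210 hPa = 21000 Pa, q̄ = 0.0043 kg/kg → 0.0043 × 21000 / 9.8 = 9.21 mm
Layer 430–350 hPa: Δp = 80 hPa = 8000 Pa, q̄ = 0.0025 kg/kg → 0.0025 × 8000 / 9.8 = 2.04 mm
PW = 13.27 + 6.12 + 22.59 + 9.21 + 2.04 = 53.23 ≈ 53.2 mm.
Rainfall = ε × PW = 0.68 × 53.2 = 36.2 mm.

PW ≈ 53.2 mm; rainfall ≈ 36.2 mm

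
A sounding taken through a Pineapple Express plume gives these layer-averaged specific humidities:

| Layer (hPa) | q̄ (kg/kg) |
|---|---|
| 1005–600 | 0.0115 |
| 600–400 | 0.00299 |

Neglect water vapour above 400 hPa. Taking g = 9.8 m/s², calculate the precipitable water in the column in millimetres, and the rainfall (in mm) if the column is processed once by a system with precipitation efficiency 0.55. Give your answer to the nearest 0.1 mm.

PW ≈ 53.6 mm; rainfall ≈ 29.5 mm

Precipitable water is the column-integrated vapour mass per unit area: PW = (1/g) Σ q̄ Δp, with q in kg/kg and Δp in Pa (1 kg/m² of water = 1 mm).
Layer 1005–600 hPa: Δp = 405 hPa = 40500 Pa, q̄ = 0.0115 kg/kg → 0.0115 × 40500 / 9.8 = 47.53 mm
Layer 600–400 hPa: Δp = 200 hPa = 20000 Pa, q̄ = 0.00299 kg/kg → 0.00299 × 20000 / 9.8 = 6.10 mm
PW = 47.53 + 6.10 = 53.63 ≈ 53.6 mm.
Rainfall = ε × PW = 0.55 × 53.6 = 29.5 mm.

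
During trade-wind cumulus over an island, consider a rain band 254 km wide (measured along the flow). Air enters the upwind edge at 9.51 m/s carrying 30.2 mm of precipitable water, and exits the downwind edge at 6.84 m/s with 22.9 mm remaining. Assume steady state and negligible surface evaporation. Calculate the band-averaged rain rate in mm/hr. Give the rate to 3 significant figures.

R ≈ 1.85 mm/hr

Column moisture flux per unit crosswind length is F = V × PW.
Inflow: F_in = 9.51 × 30.2 = 287.202 mm·m/s
Outflow: F_out = 6.84 × 22.9 = 156.636 mm·m/s
Steady-state rate R = (F_in − F_out)/L = (287.202 − 156.636) / 254000 m = 5.140e-04 mm/s.
R = 5.140e-04 × 3600 = 1.85 mm/hr.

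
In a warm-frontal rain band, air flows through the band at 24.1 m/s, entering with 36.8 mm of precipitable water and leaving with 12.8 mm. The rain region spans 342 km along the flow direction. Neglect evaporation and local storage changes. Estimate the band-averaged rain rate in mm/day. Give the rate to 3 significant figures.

Column moisture flux per unit crosswind length is F = V × PW.
Inflow: F_in = 24.1 × 36.8 = 886.88 mm·m/s
Outflow: F_out = 24.1 × 12.8 = 308.48 mm·m/s
Steady-state rate R = (F_in − F_out)/L = (886.88 − 308.48) / 342000 m = 1.691e-03 mm/s.
R = 1.691e-03 × 3600 × 24 = 146 mm/day.

R ≈ 146 mm/day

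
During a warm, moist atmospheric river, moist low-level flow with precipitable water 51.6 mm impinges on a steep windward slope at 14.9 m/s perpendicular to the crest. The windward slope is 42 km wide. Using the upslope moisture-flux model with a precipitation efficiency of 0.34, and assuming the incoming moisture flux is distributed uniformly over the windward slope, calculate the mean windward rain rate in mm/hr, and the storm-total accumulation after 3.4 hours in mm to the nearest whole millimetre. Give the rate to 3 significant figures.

Incoming column moisture flux per unit ridge length: F = V × PW = 14.9 × 51.6 = 768.84 mm·m/s.
Spread over the 42 km slope with efficiency ε = 0.34: R = ε·F/W = 0.34 × 768.84 / 42000 m = 6.224e-03 mm/s.
R = 6.224e-03 × 3600 = 22.4 mm/hr.
Over 3.4 h: total = 22.4 × 3.4 = 76.16 ≈ 76 mm.

R ≈ 22.4 mm/hr; total ≈ 76 mm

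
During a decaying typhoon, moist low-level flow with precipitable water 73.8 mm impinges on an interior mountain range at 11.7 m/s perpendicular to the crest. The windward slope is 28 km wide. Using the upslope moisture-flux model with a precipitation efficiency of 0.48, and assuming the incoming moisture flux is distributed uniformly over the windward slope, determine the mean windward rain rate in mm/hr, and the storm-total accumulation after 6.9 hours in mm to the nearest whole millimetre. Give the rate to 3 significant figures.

R ≈ 53.3 mm/hr; total ≈ 368 mm

Incoming column moisture flux per unit ridge length: F = V × PW = 11.7 × 73.8 = 863.46 mm·m/s.
Spread over the 28 km slope with efficiency ε = 0.48: R = ε·F/W = 0.48 × 863.46 / 28000 m = 1.480e-02 mm/s.
R = 1.480e-02 × 3600 = 53.3 mm/hr.
Over 6.9 h: total = 53.3 × 6.9 = 367.77 ≈ 368 mm.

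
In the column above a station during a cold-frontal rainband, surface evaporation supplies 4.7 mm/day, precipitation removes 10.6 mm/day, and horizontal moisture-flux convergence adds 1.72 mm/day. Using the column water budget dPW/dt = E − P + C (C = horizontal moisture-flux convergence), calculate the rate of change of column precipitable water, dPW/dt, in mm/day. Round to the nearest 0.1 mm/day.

dPW/dt = E − P + C = 4.7 − 10.6 + (1.72) = -4.2 mm/day.

dPW/dt ≈ -4.2 mm/day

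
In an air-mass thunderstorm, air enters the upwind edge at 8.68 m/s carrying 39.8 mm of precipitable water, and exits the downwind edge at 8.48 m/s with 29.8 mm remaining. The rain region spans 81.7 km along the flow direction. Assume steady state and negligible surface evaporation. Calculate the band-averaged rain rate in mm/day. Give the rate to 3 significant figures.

R ≈ 98.1 mm/day

Column moisture flux per unit crosswind length is F = V × PW.
Inflow: F_in = 8.68 × 39.8 = 345.464 mm·m/s
Outflow: F_out = 8.48 × 29.8 = 252.704 mm·m/s
Steady-state rate R = (F_in − F_out)/L = (345.464 − 252.704) / 81700 m = 1.135e-03 mm/s.
R = 1.135e-03 × 3600 × 24 = 98.1 mm/day.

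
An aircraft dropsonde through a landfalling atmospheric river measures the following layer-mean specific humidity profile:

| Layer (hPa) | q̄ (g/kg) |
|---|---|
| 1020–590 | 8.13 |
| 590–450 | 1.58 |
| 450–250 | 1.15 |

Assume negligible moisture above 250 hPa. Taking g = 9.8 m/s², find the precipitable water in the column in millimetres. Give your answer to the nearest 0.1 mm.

PW ≈ 40.3 mm

Precipitable water is the column-integrated vapour mass per unit area: PW = (1/g) Σ q̄ Δp, with q in kg/kg and Δp in Pa (1 kg/m² of water = 1 mm).
Layer 1020–590 hPa: Δp = 430 hPa = 43000 Pa, q̄ = 0.00813 kg/kg → 0.00813 × 43000 / 9.8 = 35.67 mm
Layer 590–450 hPa: Δp = 140 hPa = 14000 Pa, q̄ = 0.00158 kg/kg → 0.00158 × 14000 / 9.8 = 2.26 mm
Layer 450–250 hPa: Δp = 200 hPa = 20000 Pa, q̄ = 0.00115 kg/kg → 0.00115 × 20000 / 9.8 = 2.35 mm
PW = 35.67 + 2.26 + 2.35 = 40.28 ≈ 40.3 mm.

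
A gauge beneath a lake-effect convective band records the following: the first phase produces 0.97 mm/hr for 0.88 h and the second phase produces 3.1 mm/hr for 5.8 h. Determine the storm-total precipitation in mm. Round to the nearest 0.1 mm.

Total = Σ Rᵢ Δtᵢ = 0.97 × 0.88 + 3.1 × 5.8
      = 0.8536 + 17.98 = 18.8 mm.

total ≈ 18.8 mm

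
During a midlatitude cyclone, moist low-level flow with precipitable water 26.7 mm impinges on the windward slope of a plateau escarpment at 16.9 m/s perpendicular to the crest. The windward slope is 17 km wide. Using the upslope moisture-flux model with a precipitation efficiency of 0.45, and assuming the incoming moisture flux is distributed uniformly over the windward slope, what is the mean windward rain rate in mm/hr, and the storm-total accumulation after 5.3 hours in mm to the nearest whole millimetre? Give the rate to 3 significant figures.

Incoming column moisture flux per unit ridge length: F = V × PW = 16.9 × 26.7 = 451.23 mm·m/s.
Spread over the 17 km slope with efficiency ε = 0.45: R = ε·F/W = 0.45 × 451.23 / 17000 m = 1.194e-02 mm/s.
R = 1.194e-02 × 3600 = 43.0 mm/hr.
Over 5.3 h: total = 43.0 × 5.3 = 227.9 ≈ 228 mm.

R ≈ 43.0 mm/hr; total ≈ 228 mm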